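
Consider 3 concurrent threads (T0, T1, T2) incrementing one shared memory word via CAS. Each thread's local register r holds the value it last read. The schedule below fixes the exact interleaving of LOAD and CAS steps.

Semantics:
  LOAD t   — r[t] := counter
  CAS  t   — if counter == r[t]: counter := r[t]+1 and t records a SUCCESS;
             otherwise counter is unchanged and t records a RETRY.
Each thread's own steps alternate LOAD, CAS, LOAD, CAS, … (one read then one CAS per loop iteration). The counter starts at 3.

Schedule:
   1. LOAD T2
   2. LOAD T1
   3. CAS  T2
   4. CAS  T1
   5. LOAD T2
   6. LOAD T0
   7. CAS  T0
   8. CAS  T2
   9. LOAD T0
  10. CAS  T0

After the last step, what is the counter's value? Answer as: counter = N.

   1) LOAD T2:  M=3  r_T2=3
   2) LOAD T1:  M=3  r_T1=3
   3) CAS  T2:  M=4  r_T2=3 ✓
   4) CAS  T1:  M=4  r_T1=3 ✗
   5) LOAD T2:  M=4  r_T2=4
   6) LOAD T0:  M=4  r_T0=4
   7) CAS  T0:  M=5  r_T0=4 ✓
   8) CAS  T2:  M=5  r_T2=4 ✗
   9) LOAD T0:  M=5  r_T0=5
  10) CAS  T0:  M=6  r_T0=5 ✓

counter = 6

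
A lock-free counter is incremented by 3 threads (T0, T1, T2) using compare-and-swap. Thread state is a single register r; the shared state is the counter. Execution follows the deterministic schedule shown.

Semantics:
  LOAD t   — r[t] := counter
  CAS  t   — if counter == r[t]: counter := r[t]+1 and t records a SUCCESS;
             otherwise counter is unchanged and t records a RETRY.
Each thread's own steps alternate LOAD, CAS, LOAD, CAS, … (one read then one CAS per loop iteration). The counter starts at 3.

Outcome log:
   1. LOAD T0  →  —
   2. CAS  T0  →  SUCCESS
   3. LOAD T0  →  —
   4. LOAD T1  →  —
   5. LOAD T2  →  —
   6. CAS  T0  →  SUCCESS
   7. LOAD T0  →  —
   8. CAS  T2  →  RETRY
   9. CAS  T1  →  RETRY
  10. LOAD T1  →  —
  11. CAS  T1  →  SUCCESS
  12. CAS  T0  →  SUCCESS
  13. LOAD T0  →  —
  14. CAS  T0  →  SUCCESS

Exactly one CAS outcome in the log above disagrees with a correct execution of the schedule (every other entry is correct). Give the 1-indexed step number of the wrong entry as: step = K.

step = 12

Correct run:
#1 T0 reads 3
#2 T0 CAS(3→4) writes; counter now 4
#3 T0 reads 4
#4 T1 reads 4
#5 T2 reads 4
#6 T0 CAS(4→5) writes; counter now 5
#7 T0 reads 5
#8 T2 CAS(4→5) fails; counter now 5
#9 T1 CAS(4→5) fails; counter now 5
#10 T1 reads 5
#11 T1 CAS(5→6) writes; counter now 6
#12 T0 CAS(5→6) fails; counter now 6
#13 T0 reads 6
#14 T0 CAS(6→7) writes; counter now 7
Log disagrees first at step 12.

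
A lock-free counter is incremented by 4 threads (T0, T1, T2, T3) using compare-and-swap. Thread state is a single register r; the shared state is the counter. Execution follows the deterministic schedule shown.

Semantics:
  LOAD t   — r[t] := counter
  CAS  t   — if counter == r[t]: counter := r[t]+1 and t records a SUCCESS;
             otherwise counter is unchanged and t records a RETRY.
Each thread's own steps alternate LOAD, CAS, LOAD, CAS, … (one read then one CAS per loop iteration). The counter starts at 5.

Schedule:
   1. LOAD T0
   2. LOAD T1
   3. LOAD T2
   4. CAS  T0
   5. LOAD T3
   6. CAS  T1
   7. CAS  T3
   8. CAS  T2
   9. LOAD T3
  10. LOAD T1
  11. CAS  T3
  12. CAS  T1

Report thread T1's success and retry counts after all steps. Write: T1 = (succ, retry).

T1 = (0, 2)

T0 LOAD — after: cnt=5, r=5 — load
T1 LOAD — after: cnt=5, r=5 — load
T2 LOAD — after: cnt=5, r=5 — load
T0 CAS — after: cnt=6, r=5 — ok
T3 LOAD — after: cnt=6, r=6 — load
T1 CAS — after: cnt=6, r=5 — retry
T3 CAS — after: cnt=7, r=6 — ok
T2 CAS — after: cnt=7, r=5 — retry
T3 LOAD — after: cnt=7, r=7 — load
T1 LOAD — after: cnt=7, r=7 — load
T3 CAS — after: cnt=8, r=7 — ok
T1 CAS — after: cnt=8, r=7 — retry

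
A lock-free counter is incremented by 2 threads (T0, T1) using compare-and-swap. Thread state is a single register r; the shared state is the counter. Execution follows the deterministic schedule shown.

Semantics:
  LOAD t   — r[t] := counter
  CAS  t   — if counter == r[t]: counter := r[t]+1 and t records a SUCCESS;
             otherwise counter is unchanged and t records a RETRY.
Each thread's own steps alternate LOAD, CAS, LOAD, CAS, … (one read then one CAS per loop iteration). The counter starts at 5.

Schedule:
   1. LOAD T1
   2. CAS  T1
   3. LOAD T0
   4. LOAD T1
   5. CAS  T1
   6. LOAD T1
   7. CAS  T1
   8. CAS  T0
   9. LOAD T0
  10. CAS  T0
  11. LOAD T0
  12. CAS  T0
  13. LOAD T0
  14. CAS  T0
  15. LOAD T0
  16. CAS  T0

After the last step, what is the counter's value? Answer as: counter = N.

step 1: T1 LOAD ⇒ load; ctr=5 reg=5
step 2: T1 CAS ⇒ ok; ctr=6 reg=5
step 3: T0 LOAD ⇒ load; ctr=6 reg=6
step 4: T1 LOAD ⇒ load; ctr=6 reg=6
step 5: T1 CAS ⇒ ok; ctr=7 reg=6
step 6: T1 LOAD ⇒ load; ctr=7 reg=7
step 7: T1 CAS ⇒ ok; ctr=8 reg=7
step 8: T0 CAS ⇒ retry; ctr=8 reg=6
step 9: T0 LOAD ⇒ load; ctr=8 reg=8
step 10: T0 CAS ⇒ ok; ctr=9 reg=8
step 11: T0 LOAD ⇒ load; ctr=9 reg=9
step 12: T0 CAS ⇒ ok; ctr=10 reg=9
step 13: T0 LOAD ⇒ load; ctr=10 reg=10
step 14: T0 CAS ⇒ ok; ctr=11 reg=10
step 15: T0 LOAD ⇒ load; ctr=11 reg=11
step 16: T0 CAS ⇒ ok; ctr=12 reg=11

counter = 12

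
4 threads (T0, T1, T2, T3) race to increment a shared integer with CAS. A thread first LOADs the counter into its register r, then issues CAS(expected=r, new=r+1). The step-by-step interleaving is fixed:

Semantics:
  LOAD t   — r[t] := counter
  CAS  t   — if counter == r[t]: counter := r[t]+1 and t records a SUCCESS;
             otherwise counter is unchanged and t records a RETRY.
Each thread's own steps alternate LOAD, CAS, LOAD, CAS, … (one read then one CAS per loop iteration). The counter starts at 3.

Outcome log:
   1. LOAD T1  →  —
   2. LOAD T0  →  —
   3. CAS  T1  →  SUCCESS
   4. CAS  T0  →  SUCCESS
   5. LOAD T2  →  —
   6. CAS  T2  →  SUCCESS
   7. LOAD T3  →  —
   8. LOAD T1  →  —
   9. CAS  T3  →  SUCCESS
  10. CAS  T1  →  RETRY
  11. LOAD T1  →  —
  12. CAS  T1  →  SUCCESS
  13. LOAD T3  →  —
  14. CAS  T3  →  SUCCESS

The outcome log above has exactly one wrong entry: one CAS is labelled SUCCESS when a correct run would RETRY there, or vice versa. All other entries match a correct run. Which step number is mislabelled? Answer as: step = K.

Reference trace:
   1) LOAD T1:  M=3  r_T1=3
   2) LOAD T0:  M=3  r_T0=3
   3) CAS  T1:  M=4  r_T1=3 ✓
   4) CAS  T0:  M=4  r_T0=3 ✗
   5) LOAD T2:  M=4  r_T2=4
   6) CAS  T2:  M=5  r_T2=4 ✓
   7) LOAD T3:  M=5  r_T3=5
   8) LOAD T1:  M=5  r_T1=5
   9) CAS  T3:  M=6  r_T3=5 ✓
  10) CAS  T1:  M=6  r_T1=5 ✗
  11) LOAD T1:  M=6  r_T1=6
  12) CAS  T1:  M=7  r_T1=6 ✓
  13) LOAD T3:  M=7  r_T3=7
  14) CAS  T3:  M=8  r_T3=7 ✓
Mismatch at 4.

step = 4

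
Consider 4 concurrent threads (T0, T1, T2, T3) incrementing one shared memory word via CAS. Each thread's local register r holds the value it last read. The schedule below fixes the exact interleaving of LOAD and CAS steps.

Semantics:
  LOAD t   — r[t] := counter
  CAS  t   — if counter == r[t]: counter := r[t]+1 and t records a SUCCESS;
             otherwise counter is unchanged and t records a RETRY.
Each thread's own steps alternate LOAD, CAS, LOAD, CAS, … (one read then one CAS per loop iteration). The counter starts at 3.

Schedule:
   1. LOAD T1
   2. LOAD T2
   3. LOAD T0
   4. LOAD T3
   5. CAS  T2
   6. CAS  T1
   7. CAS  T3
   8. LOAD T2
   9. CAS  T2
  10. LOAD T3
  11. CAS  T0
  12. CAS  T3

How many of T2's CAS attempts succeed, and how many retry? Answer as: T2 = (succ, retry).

1. LOAD T1 → mem=3 r[T1]=3 [LOAD]
2. LOAD T2 → mem=3 r[T2]=3 [LOAD]
3. LOAD T0 → mem=3 r[T0]=3 [LOAD]
4. LOAD T3 → mem=3 r[T3]=3 [LOAD]
5. CAS T2 → mem=4 r[T2]=3 [OK]
6. CAS T1 → mem=4 r[T1]=3 [RETRY]
7. CAS T3 → mem=4 r[T3]=3 [RETRY]
8. LOAD T2 → mem=4 r[T2]=4 [LOAD]
9. CAS T2 → mem=5 r[T2]=4 [OK]
10. LOAD T3 → mem=5 r[T3]=5 [LOAD]
11. CAS T0 → mem=5 r[T0]=3 [RETRY]
12. CAS T3 → mem=6 r[T3]=5 [OK]

T2 = (2, 0)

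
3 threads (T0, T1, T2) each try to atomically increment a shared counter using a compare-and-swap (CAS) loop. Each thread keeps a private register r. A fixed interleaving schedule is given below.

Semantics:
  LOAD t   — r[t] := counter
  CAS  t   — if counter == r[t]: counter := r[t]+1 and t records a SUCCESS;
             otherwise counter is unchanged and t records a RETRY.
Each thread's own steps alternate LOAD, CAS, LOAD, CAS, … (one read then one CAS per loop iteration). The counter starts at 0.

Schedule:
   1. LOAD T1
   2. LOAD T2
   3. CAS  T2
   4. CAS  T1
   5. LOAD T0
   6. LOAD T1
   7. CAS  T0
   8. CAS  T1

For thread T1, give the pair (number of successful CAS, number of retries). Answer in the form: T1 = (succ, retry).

1. LOAD T1 → mem=0 r[T1]=0 [LOAD]
2. LOAD T2 → mem=0 r[T2]=0 [LOAD]
3. CAS T2 → mem=1 r[T2]=0 [OK]
4. CAS T1 → mem=1 r[T1]=0 [RETRY]
5. LOAD T0 → mem=1 r[T0]=1 [LOAD]
6. LOAD T1 → mem=1 r[T1]=1 [LOAD]
7. CAS T0 → mem=2 r[T0]=1 [OK]
8. CAS T1 → mem=2 r[T1]=1 [RETRY]

T1 = (0, 2)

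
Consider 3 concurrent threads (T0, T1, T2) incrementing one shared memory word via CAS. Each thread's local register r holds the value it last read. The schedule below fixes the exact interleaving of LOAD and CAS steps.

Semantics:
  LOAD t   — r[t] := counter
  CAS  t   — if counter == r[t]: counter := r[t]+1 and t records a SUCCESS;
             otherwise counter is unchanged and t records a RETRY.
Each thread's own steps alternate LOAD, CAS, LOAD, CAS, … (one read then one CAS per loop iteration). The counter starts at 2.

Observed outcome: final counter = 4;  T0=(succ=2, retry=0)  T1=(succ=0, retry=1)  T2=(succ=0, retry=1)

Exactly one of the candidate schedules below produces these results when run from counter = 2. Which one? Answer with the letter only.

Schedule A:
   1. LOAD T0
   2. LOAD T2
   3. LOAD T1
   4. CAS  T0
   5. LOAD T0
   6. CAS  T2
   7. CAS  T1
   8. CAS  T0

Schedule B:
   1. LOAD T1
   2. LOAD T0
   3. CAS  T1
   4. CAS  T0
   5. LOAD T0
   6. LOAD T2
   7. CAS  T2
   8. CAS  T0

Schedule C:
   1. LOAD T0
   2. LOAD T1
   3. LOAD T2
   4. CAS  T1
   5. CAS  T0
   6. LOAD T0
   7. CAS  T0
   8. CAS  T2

Run A:
1. LOAD T0 → mem=2 r[T0]=2 [LOAD]
2. LOAD T2 → mem=2 r[T2]=2 [LOAD]
3. LOAD T1 → mem=2 r[T1]=2 [LOAD]
4. CAS T0 → mem=3 r[T0]=2 [OK]
5. LOAD T0 → mem=3 r[T0]=3 [LOAD]
6. CAS T2 → mem=3 r[T2]=2 [RETRY]
7. CAS T1 → mem=3 r[T1]=2 [RETRY]
8. CAS T0 → mem=4 r[T0]=3 [OK]

A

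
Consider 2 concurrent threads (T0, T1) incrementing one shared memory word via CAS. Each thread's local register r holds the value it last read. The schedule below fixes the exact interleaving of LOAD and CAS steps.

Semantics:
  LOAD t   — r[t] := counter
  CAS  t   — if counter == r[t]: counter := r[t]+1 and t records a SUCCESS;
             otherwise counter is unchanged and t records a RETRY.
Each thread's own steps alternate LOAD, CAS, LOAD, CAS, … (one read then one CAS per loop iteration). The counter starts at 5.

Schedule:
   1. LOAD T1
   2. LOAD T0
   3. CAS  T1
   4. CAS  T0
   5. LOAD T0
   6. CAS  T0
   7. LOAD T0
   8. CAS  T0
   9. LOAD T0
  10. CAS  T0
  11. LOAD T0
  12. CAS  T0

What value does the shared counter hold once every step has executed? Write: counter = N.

counter = 10

step 1: T1 LOAD ⇒ load; ctr=5 reg=5
step 2: T0 LOAD ⇒ load; ctr=5 reg=5
step 3: T1 CAS ⇒ ok; ctr=6 reg=5
step 4: T0 CAS ⇒ retry; ctr=6 reg=5
step 5: T0 LOAD ⇒ load; ctr=6 reg=6
step 6: T0 CAS ⇒ ok; ctr=7 reg=6
step 7: T0 LOAD ⇒ load; ctr=7 reg=7
step 8: T0 CAS ⇒ ok; ctr=8 reg=7
step 9: T0 LOAD ⇒ load; ctr=8 reg=8
step 10: T0 CAS ⇒ ok; ctr=9 reg=8
step 11: T0 LOAD ⇒ load; ctr=9 reg=9
step 12: T0 CAS ⇒ ok; ctr=10 reg=9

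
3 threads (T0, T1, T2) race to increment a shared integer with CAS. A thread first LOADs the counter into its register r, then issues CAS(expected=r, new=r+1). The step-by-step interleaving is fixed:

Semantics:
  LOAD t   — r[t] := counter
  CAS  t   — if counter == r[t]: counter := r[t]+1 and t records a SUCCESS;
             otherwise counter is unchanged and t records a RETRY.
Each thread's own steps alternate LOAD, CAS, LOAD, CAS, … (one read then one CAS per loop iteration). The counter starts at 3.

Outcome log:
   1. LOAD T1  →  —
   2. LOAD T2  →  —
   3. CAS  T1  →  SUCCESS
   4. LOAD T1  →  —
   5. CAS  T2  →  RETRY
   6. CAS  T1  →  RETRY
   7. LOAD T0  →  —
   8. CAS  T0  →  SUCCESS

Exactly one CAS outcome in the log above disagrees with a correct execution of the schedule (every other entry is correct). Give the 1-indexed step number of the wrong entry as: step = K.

Correct run:
T1 LOAD — after: cnt=3, r=3 — load
T2 LOAD — after: cnt=3, r=3 — load
T1 CAS — after: cnt=4, r=3 — ok
T1 LOAD — after: cnt=4, r=4 — load
T2 CAS — after: cnt=4, r=3 — retry
T1 CAS — after: cnt=5, r=4 — ok
T0 LOAD — after: cnt=5, r=5 — load
T0 CAS — after: cnt=6, r=5 — ok
Log disagrees first at step 6.

step = 6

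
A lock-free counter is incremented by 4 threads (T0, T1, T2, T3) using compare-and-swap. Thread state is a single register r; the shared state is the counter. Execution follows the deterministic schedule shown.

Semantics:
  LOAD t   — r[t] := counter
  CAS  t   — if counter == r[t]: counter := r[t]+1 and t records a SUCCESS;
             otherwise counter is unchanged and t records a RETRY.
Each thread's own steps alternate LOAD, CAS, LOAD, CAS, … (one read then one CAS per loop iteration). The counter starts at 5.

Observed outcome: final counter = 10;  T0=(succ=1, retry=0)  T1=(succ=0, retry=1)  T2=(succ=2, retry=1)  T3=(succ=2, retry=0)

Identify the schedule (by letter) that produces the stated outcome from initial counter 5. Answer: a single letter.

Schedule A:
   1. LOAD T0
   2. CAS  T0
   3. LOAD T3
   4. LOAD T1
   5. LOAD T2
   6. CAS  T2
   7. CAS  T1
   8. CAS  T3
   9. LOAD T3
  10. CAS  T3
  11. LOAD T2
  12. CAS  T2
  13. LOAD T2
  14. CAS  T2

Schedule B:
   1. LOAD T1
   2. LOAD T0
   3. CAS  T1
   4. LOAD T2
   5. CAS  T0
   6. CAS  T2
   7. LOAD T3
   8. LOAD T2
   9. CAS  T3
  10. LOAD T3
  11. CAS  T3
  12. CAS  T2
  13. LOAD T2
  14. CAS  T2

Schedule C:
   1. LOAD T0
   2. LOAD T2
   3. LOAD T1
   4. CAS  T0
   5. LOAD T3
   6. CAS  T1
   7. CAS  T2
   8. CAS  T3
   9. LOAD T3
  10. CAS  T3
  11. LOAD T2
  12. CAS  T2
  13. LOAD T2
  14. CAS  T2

Tracing schedule C:
[1] T0.load  rd  (counter 5, T0.r 5)
[2] T2.load  rd  (counter 5, T2.r 5)
[3] T1.load  rd  (counter 5, T1.r 5)
[4] T0.cas  hit  (counter 6, T0.r 5)
[5] T3.load  rd  (counter 6, T3.r 6)
[6] T1.cas  miss  (counter 6, T1.r 5)
[7] T2.cas  miss  (counter 6, T2.r 5)
[8] T3.cas  hit  (counter 7, T3.r 6)
[9] T3.load  rd  (counter 7, T3.r 7)
[10] T3.cas  hit  (counter 8, T3.r 7)
[11] T2.load  rd  (counter 8, T2.r 8)
[12] T2.cas  hit  (counter 9, T2.r 8)
[13] T2.load  rd  (counter 9, T2.r 9)
[14] T2.cas  hit  (counter 10, T2.r 9)

C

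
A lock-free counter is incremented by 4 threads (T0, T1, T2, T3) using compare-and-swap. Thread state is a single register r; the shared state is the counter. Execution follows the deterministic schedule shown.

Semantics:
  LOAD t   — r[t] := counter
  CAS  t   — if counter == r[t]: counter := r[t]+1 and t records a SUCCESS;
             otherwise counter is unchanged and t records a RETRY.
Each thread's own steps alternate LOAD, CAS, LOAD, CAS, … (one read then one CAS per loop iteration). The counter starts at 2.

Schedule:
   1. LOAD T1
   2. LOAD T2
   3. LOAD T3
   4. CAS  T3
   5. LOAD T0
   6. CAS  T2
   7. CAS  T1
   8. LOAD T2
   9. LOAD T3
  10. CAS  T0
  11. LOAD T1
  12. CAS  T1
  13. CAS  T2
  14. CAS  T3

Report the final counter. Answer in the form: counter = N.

counter = 5

step 1: T1 LOAD ⇒ load; ctr=2 reg=2
step 2: T2 LOAD ⇒ load; ctr=2 reg=2
step 3: T3 LOAD ⇒ load; ctr=2 reg=2
step 4: T3 CAS ⇒ ok; ctr=3 reg=2
step 5: T0 LOAD ⇒ load; ctr=3 reg=3
step 6: T2 CAS ⇒ retry; ctr=3 reg=2
step 7: T1 CAS ⇒ retry; ctr=3 reg=2
step 8: T2 LOAD ⇒ load; ctr=3 reg=3
step 9: T3 LOAD ⇒ load; ctr=3 reg=3
step 10: T0 CAS ⇒ ok; ctr=4 reg=3
step 11: T1 LOAD ⇒ load; ctr=4 reg=4
step 12: T1 CAS ⇒ ok; ctr=5 reg=4
step 13: T2 CAS ⇒ retry; ctr=5 reg=3
step 14: T3 CAS ⇒ retry; ctr=5 reg=3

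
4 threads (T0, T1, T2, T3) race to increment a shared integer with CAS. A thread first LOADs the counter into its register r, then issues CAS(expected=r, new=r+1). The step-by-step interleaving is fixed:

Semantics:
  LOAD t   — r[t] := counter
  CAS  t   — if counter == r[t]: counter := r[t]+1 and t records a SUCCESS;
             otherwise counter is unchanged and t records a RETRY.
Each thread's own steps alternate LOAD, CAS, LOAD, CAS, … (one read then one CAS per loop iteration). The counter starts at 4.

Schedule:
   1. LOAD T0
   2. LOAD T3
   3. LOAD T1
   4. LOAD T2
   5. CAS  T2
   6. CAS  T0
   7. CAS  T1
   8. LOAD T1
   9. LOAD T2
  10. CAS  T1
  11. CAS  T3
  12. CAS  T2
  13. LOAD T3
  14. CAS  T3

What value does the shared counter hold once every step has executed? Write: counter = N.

counter = 7

#1 T0 reads 4
#2 T3 reads 4
#3 T1 reads 4
#4 T2 reads 4
#5 T2 CAS(4→5) writes; counter now 5
#6 T0 CAS(4→5) fails; counter now 5
#7 T1 CAS(4→5) fails; counter now 5
#8 T1 reads 5
#9 T2 reads 5
#10 T1 CAS(5→6) writes; counter now 6
#11 T3 CAS(4→5) fails; counter now 6
#12 T2 CAS(5→6) fails; counter now 6
#13 T3 reads 6
#14 T3 CAS(6→7) writes; counter now 7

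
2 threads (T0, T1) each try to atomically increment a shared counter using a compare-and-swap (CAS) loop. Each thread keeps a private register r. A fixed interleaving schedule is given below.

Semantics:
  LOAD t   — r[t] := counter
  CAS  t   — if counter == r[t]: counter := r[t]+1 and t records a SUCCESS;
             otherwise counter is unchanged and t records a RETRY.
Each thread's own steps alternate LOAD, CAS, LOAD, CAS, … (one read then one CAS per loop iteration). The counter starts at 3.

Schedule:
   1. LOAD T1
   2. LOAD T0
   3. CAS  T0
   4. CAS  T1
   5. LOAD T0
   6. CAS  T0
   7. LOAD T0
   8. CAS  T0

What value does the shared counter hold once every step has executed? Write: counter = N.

step 1: T1 LOAD ⇒ load; ctr=3 reg=3
step 2: T0 LOAD ⇒ load; ctr=3 reg=3
step 3: T0 CAS ⇒ ok; ctr=4 reg=3
step 4: T1 CAS ⇒ retry; ctr=4 reg=3
step 5: T0 LOAD ⇒ load; ctr=4 reg=4
step 6: T0 CAS ⇒ ok; ctr=5 reg=4
step 7: T0 LOAD ⇒ load; ctr=5 reg=5
step 8: T0 CAS ⇒ ok; ctr=6 reg=5

counter = 6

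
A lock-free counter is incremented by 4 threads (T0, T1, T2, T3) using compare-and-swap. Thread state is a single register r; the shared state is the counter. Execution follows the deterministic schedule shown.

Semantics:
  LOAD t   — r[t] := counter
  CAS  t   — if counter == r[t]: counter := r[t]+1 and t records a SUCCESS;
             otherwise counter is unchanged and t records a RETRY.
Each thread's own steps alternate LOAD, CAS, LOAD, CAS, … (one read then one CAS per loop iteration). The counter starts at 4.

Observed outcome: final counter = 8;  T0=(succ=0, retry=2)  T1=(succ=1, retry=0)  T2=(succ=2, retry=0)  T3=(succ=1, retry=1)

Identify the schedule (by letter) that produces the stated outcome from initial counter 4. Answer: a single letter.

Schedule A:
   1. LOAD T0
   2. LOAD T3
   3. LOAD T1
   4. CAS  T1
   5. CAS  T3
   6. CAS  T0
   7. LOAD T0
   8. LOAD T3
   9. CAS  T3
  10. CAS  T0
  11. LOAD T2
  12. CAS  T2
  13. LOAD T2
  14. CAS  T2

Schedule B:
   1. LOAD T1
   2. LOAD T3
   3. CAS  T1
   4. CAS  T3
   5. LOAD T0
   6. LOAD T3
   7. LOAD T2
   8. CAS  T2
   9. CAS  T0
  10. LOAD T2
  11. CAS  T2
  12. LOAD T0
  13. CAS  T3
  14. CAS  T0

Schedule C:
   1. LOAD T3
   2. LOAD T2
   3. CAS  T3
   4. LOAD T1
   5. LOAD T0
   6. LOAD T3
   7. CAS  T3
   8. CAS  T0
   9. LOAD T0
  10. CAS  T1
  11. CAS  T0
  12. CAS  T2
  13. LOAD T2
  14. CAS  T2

Run A:
1. LOAD T0 → mem=4 r[T0]=4 [LOAD]
2. LOAD T3 → mem=4 r[T3]=4 [LOAD]
3. LOAD T1 → mem=4 r[T1]=4 [LOAD]
4. CAS T1 → mem=5 r[T1]=4 [OK]
5. CAS T3 → mem=5 r[T3]=4 [RETRY]
6. CAS T0 → mem=5 r[T0]=4 [RETRY]
7. LOAD T0 → mem=5 r[T0]=5 [LOAD]
8. LOAD T3 → mem=5 r[T3]=5 [LOAD]
9. CAS T3 → mem=6 r[T3]=5 [OK]
10. CAS T0 → mem=6 r[T0]=5 [RETRY]
11. LOAD T2 → mem=6 r[T2]=6 [LOAD]
12. CAS T2 → mem=7 r[T2]=6 [OK]
13. LOAD T2 → mem=7 r[T2]=7 [LOAD]
14. CAS T2 → mem=8 r[T2]=7 [OK]

A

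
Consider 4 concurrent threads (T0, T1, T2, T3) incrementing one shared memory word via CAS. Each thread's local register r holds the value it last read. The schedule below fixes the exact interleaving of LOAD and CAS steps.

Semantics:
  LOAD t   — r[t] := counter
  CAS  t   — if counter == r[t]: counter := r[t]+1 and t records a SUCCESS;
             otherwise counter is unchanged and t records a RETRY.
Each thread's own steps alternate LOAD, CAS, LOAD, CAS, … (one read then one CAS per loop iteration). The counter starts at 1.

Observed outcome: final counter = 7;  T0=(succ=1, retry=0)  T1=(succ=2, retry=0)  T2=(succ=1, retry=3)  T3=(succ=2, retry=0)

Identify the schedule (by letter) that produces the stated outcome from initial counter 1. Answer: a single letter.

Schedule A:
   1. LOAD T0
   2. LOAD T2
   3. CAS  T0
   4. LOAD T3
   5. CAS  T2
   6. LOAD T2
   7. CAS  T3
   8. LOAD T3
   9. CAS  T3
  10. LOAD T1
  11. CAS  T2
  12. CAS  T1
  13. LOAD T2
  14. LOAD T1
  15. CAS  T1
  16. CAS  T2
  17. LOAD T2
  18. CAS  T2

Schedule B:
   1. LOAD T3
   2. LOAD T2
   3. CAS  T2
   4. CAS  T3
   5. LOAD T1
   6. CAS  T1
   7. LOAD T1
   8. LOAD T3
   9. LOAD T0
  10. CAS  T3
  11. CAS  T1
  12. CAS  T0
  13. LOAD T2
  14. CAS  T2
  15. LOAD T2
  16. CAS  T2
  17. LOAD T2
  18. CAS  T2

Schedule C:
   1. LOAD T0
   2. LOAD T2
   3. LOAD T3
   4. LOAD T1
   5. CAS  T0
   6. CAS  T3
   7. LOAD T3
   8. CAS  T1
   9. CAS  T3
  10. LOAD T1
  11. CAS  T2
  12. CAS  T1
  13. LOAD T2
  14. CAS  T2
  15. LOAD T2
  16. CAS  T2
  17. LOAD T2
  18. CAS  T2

Simulating candidate A:
   1) LOAD T0:  M=1  r_T0=1
   2) LOAD T2:  M=1  r_T2=1
   3) CAS  T0:  M=2  r_T0=1 ✓
   4) LOAD T3:  M=2  r_T3=2
   5) CAS  T2:  M=2  r_T2=1 ✗
   6) LOAD T2:  M=2  r_T2=2
   7) CAS  T3:  M=3  r_T3=2 ✓
   8) LOAD T3:  M=3  r_T3=3
   9) CAS  T3:  M=4  r_T3=3 ✓
  10) LOAD T1:  M=4  r_T1=4
  11) CAS  T2:  M=4  r_T2=2 ✗
  12) CAS  T1:  M=5  r_T1=4 ✓
  13) LOAD T2:  M=5  r_T2=5
  14) LOAD T1:  M=5  r_T1=5
  15) CAS  T1:  M=6  r_T1=5 ✓
  16) CAS  T2:  M=6  r_T2=5 ✗
  17) LOAD T2:  M=6  r_T2=6
  18) CAS  T2:  M=7  r_T2=6 ✓

A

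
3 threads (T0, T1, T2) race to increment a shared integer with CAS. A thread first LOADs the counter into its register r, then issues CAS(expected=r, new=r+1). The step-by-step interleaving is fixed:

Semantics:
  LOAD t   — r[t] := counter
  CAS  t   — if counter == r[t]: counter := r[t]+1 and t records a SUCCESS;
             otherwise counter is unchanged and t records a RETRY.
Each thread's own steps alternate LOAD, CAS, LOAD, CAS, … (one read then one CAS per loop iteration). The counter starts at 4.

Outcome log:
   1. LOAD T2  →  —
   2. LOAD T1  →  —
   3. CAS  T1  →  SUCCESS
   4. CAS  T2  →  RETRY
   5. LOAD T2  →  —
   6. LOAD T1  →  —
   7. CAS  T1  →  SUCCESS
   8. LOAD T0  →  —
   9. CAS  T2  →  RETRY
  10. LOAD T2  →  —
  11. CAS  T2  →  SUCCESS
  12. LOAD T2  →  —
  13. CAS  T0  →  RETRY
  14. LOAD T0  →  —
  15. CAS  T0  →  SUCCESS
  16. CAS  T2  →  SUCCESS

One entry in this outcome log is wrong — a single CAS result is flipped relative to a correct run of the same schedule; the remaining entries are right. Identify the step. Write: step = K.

Re-executing:
1. LOAD T2 → mem=4 r[T2]=4 [LOAD]
2. LOAD T1 → mem=4 r[T1]=4 [LOAD]
3. CAS T1 → mem=5 r[T1]=4 [OK]
4. CAS T2 → mem=5 r[T2]=4 [RETRY]
5. LOAD T2 → mem=5 r[T2]=5 [LOAD]
6. LOAD T1 → mem=5 r[T1]=5 [LOAD]
7. CAS T1 → mem=6 r[T1]=5 [OK]
8. LOAD T0 → mem=6 r[T0]=6 [LOAD]
9. CAS T2 → mem=6 r[T2]=5 [RETRY]
10. LOAD T2 → mem=6 r[T2]=6 [LOAD]
11. CAS T2 → mem=7 r[T2]=6 [OK]
12. LOAD T2 → mem=7 r[T2]=7 [LOAD]
13. CAS T0 → mem=7 r[T0]=6 [RETRY]
14. LOAD T0 → mem=7 r[T0]=7 [LOAD]
15. CAS T0 → mem=8 r[T0]=7 [OK]
16. CAS T2 → mem=8 r[T2]=7 [RETRY]
Mismatch at 16.

step = 16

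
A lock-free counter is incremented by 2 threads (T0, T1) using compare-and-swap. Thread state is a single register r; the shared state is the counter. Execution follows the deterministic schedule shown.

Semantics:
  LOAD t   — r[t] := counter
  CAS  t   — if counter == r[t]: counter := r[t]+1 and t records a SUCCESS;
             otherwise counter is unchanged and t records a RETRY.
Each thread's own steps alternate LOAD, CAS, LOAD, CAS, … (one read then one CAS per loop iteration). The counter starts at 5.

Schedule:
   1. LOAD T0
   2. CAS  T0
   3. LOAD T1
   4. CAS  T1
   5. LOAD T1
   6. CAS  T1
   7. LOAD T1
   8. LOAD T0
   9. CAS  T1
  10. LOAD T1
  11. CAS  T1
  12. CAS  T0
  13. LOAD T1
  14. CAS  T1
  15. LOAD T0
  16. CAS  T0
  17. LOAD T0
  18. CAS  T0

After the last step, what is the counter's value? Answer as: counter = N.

counter = 13

T0 LOAD — after: cnt=5, r=5 — load
T0 CAS — after: cnt=6, r=5 — ok
T1 LOAD — after: cnt=6, r=6 — load
T1 CAS — after: cnt=7, r=6 — ok
T1 LOAD — after: cnt=7, r=7 — load
T1 CAS — after: cnt=8, r=7 — ok
T1 LOAD — after: cnt=8, r=8 — load
T0 LOAD — after: cnt=8, r=8 — load
T1 CAS — after: cnt=9, r=8 — ok
T1 LOAD — after: cnt=9, r=9 — load
T1 CAS — after: cnt=10, r=9 — ok
T0 CAS — after: cnt=10, r=8 — retry
T1 LOAD — after: cnt=10, r=10 — load
T1 CAS — after: cnt=11, r=10 — ok
T0 LOAD — after: cnt=11, r=11 — load
T0 CAS — after: cnt=12, r=11 — ok
T0 LOAD — after: cnt=12, r=12 — load
T0 CAS — after: cnt=13, r=12 — ok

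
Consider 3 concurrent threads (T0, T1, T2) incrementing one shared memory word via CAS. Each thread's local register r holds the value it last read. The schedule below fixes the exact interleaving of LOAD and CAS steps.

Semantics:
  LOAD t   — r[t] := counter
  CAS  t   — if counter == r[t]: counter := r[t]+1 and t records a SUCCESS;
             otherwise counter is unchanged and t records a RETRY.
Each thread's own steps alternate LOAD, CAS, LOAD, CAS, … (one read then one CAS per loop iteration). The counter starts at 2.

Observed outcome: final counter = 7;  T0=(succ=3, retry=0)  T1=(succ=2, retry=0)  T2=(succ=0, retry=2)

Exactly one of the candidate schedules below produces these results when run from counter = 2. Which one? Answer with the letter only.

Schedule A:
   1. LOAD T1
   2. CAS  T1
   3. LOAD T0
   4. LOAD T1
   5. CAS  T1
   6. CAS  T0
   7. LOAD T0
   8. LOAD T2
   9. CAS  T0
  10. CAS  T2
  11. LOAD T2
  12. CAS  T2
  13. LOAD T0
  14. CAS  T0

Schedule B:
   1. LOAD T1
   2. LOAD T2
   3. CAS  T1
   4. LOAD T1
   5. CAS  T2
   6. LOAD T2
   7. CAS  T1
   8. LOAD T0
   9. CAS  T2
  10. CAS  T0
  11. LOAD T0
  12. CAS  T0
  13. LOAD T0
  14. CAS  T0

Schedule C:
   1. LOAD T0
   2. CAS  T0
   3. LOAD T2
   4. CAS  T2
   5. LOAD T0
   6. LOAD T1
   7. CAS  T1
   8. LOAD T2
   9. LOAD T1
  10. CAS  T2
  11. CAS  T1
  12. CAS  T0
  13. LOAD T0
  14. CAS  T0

Tracing schedule B:
[1] T1.load  rd  (counter 2, T1.r 2)
[2] T2.load  rd  (counter 2, T2.r 2)
[3] T1.cas  hit  (counter 3, T1.r 2)
[4] T1.load  rd  (counter 3, T1.r 3)
[5] T2.cas  miss  (counter 3, T2.r 2)
[6] T2.load  rd  (counter 3, T2.r 3)
[7] T1.cas  hit  (counter 4, T1.r 3)
[8] T0.load  rd  (counter 4, T0.r 4)
[9] T2.cas  miss  (counter 4, T2.r 3)
[10] T0.cas  hit  (counter 5, T0.r 4)
[11] T0.load  rd  (counter 5, T0.r 5)
[12] T0.cas  hit  (counter 6, T0.r 5)
[13] T0.load  rd  (counter 6, T0.r 6)
[14] T0.cas  hit  (counter 7, T0.r 6)

B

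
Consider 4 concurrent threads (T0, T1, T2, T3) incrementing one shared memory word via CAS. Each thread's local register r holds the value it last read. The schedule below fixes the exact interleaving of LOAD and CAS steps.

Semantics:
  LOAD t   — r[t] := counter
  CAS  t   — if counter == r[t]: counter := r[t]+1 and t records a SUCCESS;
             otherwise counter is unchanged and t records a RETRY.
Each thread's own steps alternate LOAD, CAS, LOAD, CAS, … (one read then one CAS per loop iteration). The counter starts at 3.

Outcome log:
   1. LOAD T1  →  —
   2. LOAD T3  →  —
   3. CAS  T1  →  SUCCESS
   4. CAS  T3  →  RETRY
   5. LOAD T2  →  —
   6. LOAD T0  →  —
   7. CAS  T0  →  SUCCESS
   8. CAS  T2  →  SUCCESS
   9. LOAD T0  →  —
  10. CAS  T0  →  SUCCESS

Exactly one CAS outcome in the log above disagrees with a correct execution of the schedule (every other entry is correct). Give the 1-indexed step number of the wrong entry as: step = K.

step = 8

Reference trace:
step 1: T1 LOAD ⇒ load; ctr=3 reg=3
step 2: T3 LOAD ⇒ load; ctr=3 reg=3
step 3: T1 CAS ⇒ ok; ctr=4 reg=3
step 4: T3 CAS ⇒ retry; ctr=4 reg=3
step 5: T2 LOAD ⇒ load; ctr=4 reg=4
step 6: T0 LOAD ⇒ load; ctr=4 reg=4
step 7: T0 CAS ⇒ ok; ctr=5 reg=4
step 8: T2 CAS ⇒ retry; ctr=5 reg=4
step 9: T0 LOAD ⇒ load; ctr=5 reg=5
step 10: T0 CAS ⇒ ok; ctr=6 reg=5
Log disagrees first at step 8.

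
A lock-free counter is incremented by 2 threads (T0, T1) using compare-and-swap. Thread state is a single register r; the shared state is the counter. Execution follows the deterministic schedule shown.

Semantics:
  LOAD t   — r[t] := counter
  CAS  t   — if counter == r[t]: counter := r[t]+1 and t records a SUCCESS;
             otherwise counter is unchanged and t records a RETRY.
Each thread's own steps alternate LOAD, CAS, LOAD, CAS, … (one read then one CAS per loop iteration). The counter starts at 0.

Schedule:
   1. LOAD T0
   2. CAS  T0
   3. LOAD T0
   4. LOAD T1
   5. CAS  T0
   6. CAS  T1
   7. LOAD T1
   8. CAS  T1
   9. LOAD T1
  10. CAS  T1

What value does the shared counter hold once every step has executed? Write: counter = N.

T0 LOAD — after: cnt=0, r=0 — load
T0 CAS — after: cnt=1, r=0 — ok
T0 LOAD — after: cnt=1, r=1 — load
T1 LOAD — after: cnt=1, r=1 — load
T0 CAS — after: cnt=2, r=1 — ok
T1 CAS — after: cnt=2, r=1 — retry
T1 LOAD — after: cnt=2, r=2 — load
T1 CAS — after: cnt=3, r=2 — ok
T1 LOAD — after: cnt=3, r=3 — load
T1 CAS — after: cnt=4, r=3 — ok

counter = 4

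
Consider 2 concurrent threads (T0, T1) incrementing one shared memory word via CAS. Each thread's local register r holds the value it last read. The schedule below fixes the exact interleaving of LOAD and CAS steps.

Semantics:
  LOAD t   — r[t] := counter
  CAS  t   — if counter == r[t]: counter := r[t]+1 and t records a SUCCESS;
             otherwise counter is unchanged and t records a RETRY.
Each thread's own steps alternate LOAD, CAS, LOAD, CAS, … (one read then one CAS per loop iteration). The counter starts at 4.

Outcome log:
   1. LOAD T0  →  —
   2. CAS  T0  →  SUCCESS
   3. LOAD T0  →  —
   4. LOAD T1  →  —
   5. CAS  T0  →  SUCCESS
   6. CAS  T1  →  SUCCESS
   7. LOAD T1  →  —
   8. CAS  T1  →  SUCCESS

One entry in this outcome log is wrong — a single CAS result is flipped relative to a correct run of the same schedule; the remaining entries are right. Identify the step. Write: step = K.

step = 6

Re-executing:
[1] T0.load  rd  (counter 4, T0.r 4)
[2] T0.cas  hit  (counter 5, T0.r 4)
[3] T0.load  rd  (counter 5, T0.r 5)
[4] T1.load  rd  (counter 5, T1.r 5)
[5] T0.cas  hit  (counter 6, T0.r 5)
[6] T1.cas  miss  (counter 6, T1.r 5)
[7] T1.load  rd  (counter 6, T1.r 6)
[8] T1.cas  hit  (counter 7, T1.r 6)
Mismatch at 6.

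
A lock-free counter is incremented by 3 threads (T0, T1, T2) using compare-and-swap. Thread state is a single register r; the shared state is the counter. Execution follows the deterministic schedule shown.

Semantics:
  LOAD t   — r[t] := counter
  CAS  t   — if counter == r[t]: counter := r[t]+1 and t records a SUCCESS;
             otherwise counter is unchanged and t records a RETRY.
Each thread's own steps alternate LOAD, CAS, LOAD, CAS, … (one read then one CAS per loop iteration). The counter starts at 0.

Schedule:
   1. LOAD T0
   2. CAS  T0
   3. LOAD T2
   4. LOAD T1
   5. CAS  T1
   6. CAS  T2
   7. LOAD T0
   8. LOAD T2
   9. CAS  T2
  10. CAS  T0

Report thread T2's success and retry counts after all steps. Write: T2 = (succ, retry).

T2 = (1, 1)

1. LOAD T0 → mem=0 r[T0]=0 [LOAD]
2. CAS T0 → mem=1 r[T0]=0 [OK]
3. LOAD T2 → mem=1 r[T2]=1 [LOAD]
4. LOAD T1 → mem=1 r[T1]=1 [LOAD]
5. CAS T1 → mem=2 r[T1]=1 [OK]
6. CAS T2 → mem=2 r[T2]=1 [RETRY]
7. LOAD T0 → mem=2 r[T0]=2 [LOAD]
8. LOAD T2 → mem=2 r[T2]=2 [LOAD]
9. CAS T2 → mem=3 r[T2]=2 [OK]
10. CAS T0 → mem=3 r[T0]=2 [RETRY]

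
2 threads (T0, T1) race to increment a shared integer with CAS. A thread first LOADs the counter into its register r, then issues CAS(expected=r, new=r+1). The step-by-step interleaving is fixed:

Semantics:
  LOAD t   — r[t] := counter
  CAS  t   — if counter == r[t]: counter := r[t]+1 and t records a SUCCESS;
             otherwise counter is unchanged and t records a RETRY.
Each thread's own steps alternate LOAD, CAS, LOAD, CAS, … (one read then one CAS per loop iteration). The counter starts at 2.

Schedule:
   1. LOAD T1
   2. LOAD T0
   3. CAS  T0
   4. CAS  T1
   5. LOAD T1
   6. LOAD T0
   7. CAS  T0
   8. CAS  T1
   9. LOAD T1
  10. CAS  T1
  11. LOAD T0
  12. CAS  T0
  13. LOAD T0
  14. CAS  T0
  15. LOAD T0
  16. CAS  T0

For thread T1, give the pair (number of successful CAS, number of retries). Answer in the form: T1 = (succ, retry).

   1) LOAD T1:  M=2  r_T1=2
   2) LOAD T0:  M=2  r_T0=2
   3) CAS  T0:  M=3  r_T0=2 ✓
   4) CAS  T1:  M=3  r_T1=2 ✗
   5) LOAD T1:  M=3  r_T1=3
   6) LOAD T0:  M=3  r_T0=3
   7) CAS  T0:  M=4  r_T0=3 ✓
   8) CAS  T1:  M=4  r_T1=3 ✗
   9) LOAD T1:  M=4  r_T1=4
  10) CAS  T1:  M=5  r_T1=4 ✓
  11) LOAD T0:  M=5  r_T0=5
  12) CAS  T0:  M=6  r_T0=5 ✓
  13) LOAD T0:  M=6  r_T0=6
  14) CAS  T0:  M=7  r_T0=6 ✓
  15) LOAD T0:  M=7  r_T0=7
  16) CAS  T0:  M=8  r_T0=7 ✓

T1 = (1, 2)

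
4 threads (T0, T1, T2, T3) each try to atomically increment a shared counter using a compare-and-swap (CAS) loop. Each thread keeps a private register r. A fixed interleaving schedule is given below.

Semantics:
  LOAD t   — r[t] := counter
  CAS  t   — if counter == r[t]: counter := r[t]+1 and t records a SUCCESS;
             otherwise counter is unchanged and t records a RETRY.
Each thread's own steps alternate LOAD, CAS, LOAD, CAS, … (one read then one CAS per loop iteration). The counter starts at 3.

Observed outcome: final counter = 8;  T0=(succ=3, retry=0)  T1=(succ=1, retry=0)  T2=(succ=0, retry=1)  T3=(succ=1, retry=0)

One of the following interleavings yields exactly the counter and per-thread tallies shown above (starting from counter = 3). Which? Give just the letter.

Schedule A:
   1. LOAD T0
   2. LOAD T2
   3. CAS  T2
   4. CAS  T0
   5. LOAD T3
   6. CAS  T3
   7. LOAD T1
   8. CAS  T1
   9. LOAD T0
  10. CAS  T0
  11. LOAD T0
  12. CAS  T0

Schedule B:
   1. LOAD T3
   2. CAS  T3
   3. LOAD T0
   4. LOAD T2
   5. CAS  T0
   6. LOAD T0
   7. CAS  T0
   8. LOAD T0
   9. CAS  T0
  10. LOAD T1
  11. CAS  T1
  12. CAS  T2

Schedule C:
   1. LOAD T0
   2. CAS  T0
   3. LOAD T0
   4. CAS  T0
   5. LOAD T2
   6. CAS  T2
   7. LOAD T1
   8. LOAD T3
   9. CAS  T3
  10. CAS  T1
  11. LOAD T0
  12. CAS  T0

Tracing schedule B:
#1 T3 reads 3
#2 T3 CAS(3→4) writes; counter now 4
#3 T0 reads 4
#4 T2 reads 4
#5 T0 CAS(4→5) writes; counter now 5
#6 T0 reads 5
#7 T0 CAS(5→6) writes; counter now 6
#8 T0 reads 6
#9 T0 CAS(6→7) writes; counter now 7
#10 T1 reads 7
#11 T1 CAS(7→8) writes; counter now 8
#12 T2 CAS(4→5) fails; counter now 8

B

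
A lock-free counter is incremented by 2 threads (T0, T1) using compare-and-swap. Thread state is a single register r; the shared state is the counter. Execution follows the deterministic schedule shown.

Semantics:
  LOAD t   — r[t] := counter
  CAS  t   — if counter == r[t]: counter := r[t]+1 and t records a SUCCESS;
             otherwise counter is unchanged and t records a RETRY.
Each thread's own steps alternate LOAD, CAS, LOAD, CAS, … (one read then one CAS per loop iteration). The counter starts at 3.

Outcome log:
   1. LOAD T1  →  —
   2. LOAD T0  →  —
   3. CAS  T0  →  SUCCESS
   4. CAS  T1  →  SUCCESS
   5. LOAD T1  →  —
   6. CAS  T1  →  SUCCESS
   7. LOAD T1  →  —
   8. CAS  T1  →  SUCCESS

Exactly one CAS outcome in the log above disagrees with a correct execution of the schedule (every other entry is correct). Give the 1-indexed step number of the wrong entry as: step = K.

step = 4

Correct run:
#1 T1 reads 3
#2 T0 reads 3
#3 T0 CAS(3→4) writes; counter now 4
#4 T1 CAS(3→4) fails; counter now 4
#5 T1 reads 4
#6 T1 CAS(4→5) writes; counter now 5
#7 T1 reads 5
#8 T1 CAS(5→6) writes; counter now 6
Flip is step 4.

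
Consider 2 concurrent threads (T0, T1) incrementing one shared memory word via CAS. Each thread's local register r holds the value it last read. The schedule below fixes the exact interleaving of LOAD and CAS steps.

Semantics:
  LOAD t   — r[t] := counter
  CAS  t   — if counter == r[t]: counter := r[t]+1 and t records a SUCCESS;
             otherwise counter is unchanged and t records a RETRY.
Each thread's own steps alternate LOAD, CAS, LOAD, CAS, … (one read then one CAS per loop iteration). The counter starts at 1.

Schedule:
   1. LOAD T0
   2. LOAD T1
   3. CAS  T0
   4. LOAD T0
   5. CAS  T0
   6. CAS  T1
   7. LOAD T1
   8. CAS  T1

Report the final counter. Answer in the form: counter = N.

counter = 4

T0 LOAD — after: cnt=1, r=1 — load
T1 LOAD — after: cnt=1, r=1 — load
T0 CAS — after: cnt=2, r=1 — ok
T0 LOAD — after: cnt=2, r=2 — load
T0 CAS — after: cnt=3, r=2 — ok
T1 CAS — after: cnt=3, r=1 — retry
T1 LOAD — after: cnt=3, r=3 — load
T1 CAS — after: cnt=4, r=3 — ok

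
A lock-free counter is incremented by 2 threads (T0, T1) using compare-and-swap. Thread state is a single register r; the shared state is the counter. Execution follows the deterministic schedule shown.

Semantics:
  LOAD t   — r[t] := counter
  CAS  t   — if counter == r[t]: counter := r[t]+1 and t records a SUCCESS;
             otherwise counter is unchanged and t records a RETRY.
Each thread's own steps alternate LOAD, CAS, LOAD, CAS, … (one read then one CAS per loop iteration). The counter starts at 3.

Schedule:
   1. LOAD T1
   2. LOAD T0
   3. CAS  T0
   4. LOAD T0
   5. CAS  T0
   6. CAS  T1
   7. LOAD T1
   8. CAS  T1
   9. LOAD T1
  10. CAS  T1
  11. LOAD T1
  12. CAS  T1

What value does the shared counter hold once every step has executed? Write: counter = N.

step 1: T1 LOAD ⇒ load; ctr=3 reg=3
step 2: T0 LOAD ⇒ load; ctr=3 reg=3
step 3: T0 CAS ⇒ ok; ctr=4 reg=3
step 4: T0 LOAD ⇒ load; ctr=4 reg=4
step 5: T0 CAS ⇒ ok; ctr=5 reg=4
step 6: T1 CAS ⇒ retry; ctr=5 reg=3
step 7: T1 LOAD ⇒ load; ctr=5 reg=5
step 8: T1 CAS ⇒ ok; ctr=6 reg=5
step 9: T1 LOAD ⇒ load; ctr=6 reg=6
step 10: T1 CAS ⇒ ok; ctr=7 reg=6
step 11: T1 LOAD ⇒ load; ctr=7 reg=7
step 12: T1 CAS ⇒ ok; ctr=8 reg=7

counter = 8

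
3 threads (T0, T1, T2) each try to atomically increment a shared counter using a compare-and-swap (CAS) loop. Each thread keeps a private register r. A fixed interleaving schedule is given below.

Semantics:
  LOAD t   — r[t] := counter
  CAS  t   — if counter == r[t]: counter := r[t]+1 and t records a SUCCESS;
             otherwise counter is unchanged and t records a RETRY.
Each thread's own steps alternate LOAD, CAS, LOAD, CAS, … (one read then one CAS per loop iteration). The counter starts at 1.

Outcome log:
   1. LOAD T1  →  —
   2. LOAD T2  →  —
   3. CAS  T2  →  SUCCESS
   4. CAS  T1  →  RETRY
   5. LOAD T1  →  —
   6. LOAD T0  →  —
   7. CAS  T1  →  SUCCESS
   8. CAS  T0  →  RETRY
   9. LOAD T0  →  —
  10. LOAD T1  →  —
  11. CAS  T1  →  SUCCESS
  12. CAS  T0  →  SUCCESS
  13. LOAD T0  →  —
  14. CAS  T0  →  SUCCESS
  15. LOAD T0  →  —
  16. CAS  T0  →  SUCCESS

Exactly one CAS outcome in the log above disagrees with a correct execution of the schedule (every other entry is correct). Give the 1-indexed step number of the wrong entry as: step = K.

Correct run:
#1 T1 reads 1
#2 T2 reads 1
#3 T2 CAS(1→2) writes; counter now 2
#4 T1 CAS(1→2) fails; counter now 2
#5 T1 reads 2
#6 T0 reads 2
#7 T1 CAS(2→3) writes; counter now 3
#8 T0 CAS(2→3) fails; counter now 3
#9 T0 reads 3
#10 T1 reads 3
#11 T1 CAS(3→4) writes; counter now 4
#12 T0 CAS(3→4) fails; counter now 4
#13 T0 reads 4
#14 T0 CAS(4→5) writes; counter now 5
#15 T0 reads 5
#16 T0 CAS(5→6) writes; counter now 6
Flip is step 12.

step = 12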